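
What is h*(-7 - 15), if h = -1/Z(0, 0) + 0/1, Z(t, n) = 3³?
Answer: 22/27 ≈ 0.81481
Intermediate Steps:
Z(t, n) = 27
h = -1/27 (h = -1/27 + 0/1 = -1*1/27 + 0*1 = -1/27 + 0 = -1/27 ≈ -0.037037)
h*(-7 - 15) = -(-7 - 15)/27 = -1/27*(-22) = 22/27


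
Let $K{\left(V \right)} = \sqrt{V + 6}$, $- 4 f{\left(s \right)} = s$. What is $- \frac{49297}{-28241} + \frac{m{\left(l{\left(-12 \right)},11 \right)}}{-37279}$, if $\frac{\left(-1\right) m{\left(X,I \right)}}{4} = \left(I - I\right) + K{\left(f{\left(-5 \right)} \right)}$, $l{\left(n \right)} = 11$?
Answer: $\frac{49297}{28241} + \frac{2 \sqrt{29}}{37279} \approx 1.7459$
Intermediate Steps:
$f{\left(s \right)} = - \frac{s}{4}$
$K{\left(V \right)} = \sqrt{6 + V}$
$m{\left(X,I \right)} = - 2 \sqrt{29}$ ($m{\left(X,I \right)} = - 4 \left(\left(I - I\right) + \sqrt{6 - - \frac{5}{4}}\right) = - 4 \left(0 + \sqrt{6 + \frac{5}{4}}\right) = - 4 \left(0 + \sqrt{\frac{29}{4}}\right) = - 4 \left(0 + \frac{\sqrt{29}}{2}\right) = - 4 \frac{\sqrt{29}}{2} = - 2 \sqrt{29}$)
$- \frac{49297}{-28241} + \frac{m{\left(l{\left(-12 \right)},11 \right)}}{-37279} = - \frac{49297}{-28241} + \frac{\left(-2\right) \sqrt{29}}{-37279} = \left(-49297\right) \left(- \frac{1}{28241}\right) + - 2 \sqrt{29} \left(- \frac{1}{37279}\right) = \frac{49297}{28241} + \frac{2 \sqrt{29}}{37279}$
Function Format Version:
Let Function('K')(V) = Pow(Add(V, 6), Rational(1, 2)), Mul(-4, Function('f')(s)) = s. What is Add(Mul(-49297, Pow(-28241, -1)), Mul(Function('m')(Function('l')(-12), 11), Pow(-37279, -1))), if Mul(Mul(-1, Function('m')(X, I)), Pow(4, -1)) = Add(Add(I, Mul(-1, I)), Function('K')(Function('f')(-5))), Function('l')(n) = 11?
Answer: Add(Rational(49297, 28241), Mul(Rational(2, 37279), Pow(29, Rational(1, 2)))) ≈ 1.7459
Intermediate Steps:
Function('f')(s) = Mul(Rational(-1, 4), s)
Function('K')(V) = Pow(Add(6, V), Rational(1, 2))
Function('m')(X, I) = Mul(-2, Pow(29, Rational(1, 2))) (Function('m')(X, I) = Mul(-4, Add(Add(I, Mul(-1, I)), Pow(Add(6, Mul(Rational(-1, 4), -5)), Rational(1, 2)))) = Mul(-4, Add(0, Pow(Add(6, Rational(5, 4)), Rational(1, 2)))) = Mul(-4, Add(0, Pow(Rational(29, 4), Rational(1, 2)))) = Mul(-4, Add(0, Mul(Rational(1, 2), Pow(29, Rational(1, 2))))) = Mul(-4, Mul(Rational(1, 2), Pow(29, Rational(1, 2)))) = Mul(-2, Pow(29, Rational(1, 2))))
Add(Mul(-49297, Pow(-28241, -1)), Mul(Function('m')(Function('l')(-12), 11), Pow(-37279, -1))) = Add(Mul(-49297, Pow(-28241, -1)), Mul(Mul(-2, Pow(29, Rational(1, 2))), Pow(-37279, -1))) = Add(Mul(-49297, Rational(-1, 28241)), Mul(Mul(-2, Pow(29, Rational(1, 2))), Rational(-1, 37279))) = Add(Rational(49297, 28241), Mul(Rational(2, 37279), Pow(29, Rational(1, 2))))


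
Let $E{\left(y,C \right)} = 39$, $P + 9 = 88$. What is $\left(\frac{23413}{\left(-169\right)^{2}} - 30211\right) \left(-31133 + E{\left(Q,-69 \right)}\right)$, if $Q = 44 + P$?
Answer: $\frac{2063763692004}{2197} \approx 9.3936 \cdot 10^{8}$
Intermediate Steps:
$P = 79$ ($P = -9 + 88 = 79$)
$Q = 123$ ($Q = 44 + 79 = 123$)
$\left(\frac{23413}{\left(-169\right)^{2}} - 30211\right) \left(-31133 + E{\left(Q,-69 \right)}\right) = \left(\frac{23413}{\left(-169\right)^{2}} - 30211\right) \left(-31133 + 39\right) = \left(\frac{23413}{28561} - 30211\right) \left(-31094\right) = \left(23413 \cdot \frac{1}{28561} - 30211\right) \left(-31094\right) = \left(\frac{1801}{2197} - 30211\right) \left(-31094\right) = \left(- \frac{66371766}{2197}\right) \left(-31094\right) = \frac{2063763692004}{2197}$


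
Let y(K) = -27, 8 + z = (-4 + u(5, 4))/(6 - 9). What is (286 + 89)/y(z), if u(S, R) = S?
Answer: -125/9 ≈ -13.889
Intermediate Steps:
z = -25/3 (z = -8 + (-4 + 5)/(6 - 9) = -8 + 1/(-3) = -8 + 1*(-⅓) = -8 - ⅓ = -25/3 ≈ -8.3333)
(286 + 89)/y(z) = (286 + 89)/(-27) = 375*(-1/27) = -125/9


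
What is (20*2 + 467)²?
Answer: 257049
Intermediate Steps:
(20*2 + 467)² = (40 + 467)² = 507² = 257049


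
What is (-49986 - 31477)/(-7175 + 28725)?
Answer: -81463/21550 ≈ -3.7802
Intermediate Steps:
(-49986 - 31477)/(-7175 + 28725) = -81463/21550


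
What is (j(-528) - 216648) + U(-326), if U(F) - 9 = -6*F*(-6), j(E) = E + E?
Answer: -229431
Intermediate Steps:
j(E) = 2*E
U(F) = 9 + 36*F (U(F) = 9 - 6*F*(-6) = 9 + 36*F)
(j(-528) - 216648) + U(-326) = (2*(-528) - 216648) + (9 + 36*(-326)) = (-1056 - 216648) + (9 - 11736) = -217704 - 11727 = -229431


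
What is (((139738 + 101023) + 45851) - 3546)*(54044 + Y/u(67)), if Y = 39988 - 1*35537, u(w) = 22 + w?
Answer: 1362783609222/89 ≈ 1.5312e+10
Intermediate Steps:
Y = 4451 (Y = 39988 - 35537 = 4451)
(((139738 + 101023) + 45851) - 3546)*(54044 + Y/u(67)) = (((139738 + 101023) + 45851) - 3546)*(54044 + 4451/(22 + 67)) = ((240761 + 45851) - 3546)*(54044 + 4451/89) = (286612 - 3546)*(54044 + 4451*(1/89)) = 283066*(54044 + 4451/89) = 283066*(4814367/89) = 1362783609222/89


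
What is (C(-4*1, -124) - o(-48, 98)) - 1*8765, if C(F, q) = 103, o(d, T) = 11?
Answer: -8673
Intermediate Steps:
(C(-4*1, -124) - o(-48, 98)) - 1*8765 = (103 - 1*11) - 1*8765 = (103 - 11) - 8765 = 92 - 8765 = -8673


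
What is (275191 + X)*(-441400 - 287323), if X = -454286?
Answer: 130510645685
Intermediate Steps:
(275191 + X)*(-441400 - 287323) = (275191 - 454286)*(-441400 - 287323) = -179095*(-728723) = 130510645685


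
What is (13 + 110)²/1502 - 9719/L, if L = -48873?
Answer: 753997555/73407246 ≈ 10.271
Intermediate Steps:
(13 + 110)²/1502 - 9719/L = (13 + 110)²/1502 - 9719/(-48873) = 123²*(1/1502) - 9719*(-1/48873) = 15129*(1/1502) + 9719/48873 = 15129/1502 + 9719/48873 = 753997555/73407246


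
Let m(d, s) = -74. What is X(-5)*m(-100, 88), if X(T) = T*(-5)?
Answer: -1850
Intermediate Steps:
X(T) = -5*T
X(-5)*m(-100, 88) = -5*(-5)*(-74) = 25*(-74) = -1850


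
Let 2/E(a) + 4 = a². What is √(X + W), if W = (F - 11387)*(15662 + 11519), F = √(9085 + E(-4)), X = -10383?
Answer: √(-11142735480 + 3098634*√906)/6 ≈ 17519.0*I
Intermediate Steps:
E(a) = 2/(-4 + a²)
F = 19*√906/6 (F = √(9085 + 2/(-4 + (-4)²)) = √(9085 + 2/(-4 + 16)) = √(9085 + 2/12) = √(9085 + 2*(1/12)) = √(9085 + ⅙) = √(54511/6) = 19*√906/6 ≈ 95.316)
W = -309510047 + 516439*√906/6 (W = (19*√906/6 - 11387)*(15662 + 11519) = (-11387 + 19*√906/6)*27181 = -309510047 + 516439*√906/6 ≈ -3.0692e+8)
√(X + W) = √(-10383 + (-309510047 + 516439*√906/6)) = √(-309520430 + 516439*√906/6)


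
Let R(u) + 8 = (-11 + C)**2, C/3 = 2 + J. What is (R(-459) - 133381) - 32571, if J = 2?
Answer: -165959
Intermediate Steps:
C = 12 (C = 3*(2 + 2) = 3*4 = 12)
R(u) = -7 (R(u) = -8 + (-11 + 12)**2 = -8 + 1**2 = -8 + 1 = -7)
(R(-459) - 133381) - 32571 = (-7 - 133381) - 32571 = -133388 - 32571 = -165959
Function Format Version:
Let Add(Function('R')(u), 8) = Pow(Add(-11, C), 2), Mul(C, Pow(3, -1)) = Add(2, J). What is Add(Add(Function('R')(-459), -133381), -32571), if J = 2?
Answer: -165959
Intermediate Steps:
C = 12 (C = Mul(3, Add(2, 2)) = Mul(3, 4) = 12)
Function('R')(u) = -7 (Function('R')(u) = Add(-8, Pow(Add(-11, 12), 2)) = Add(-8, Pow(1, 2)) = Add(-8, 1) = -7)
Add(Add(Function('R')(-459), -133381), -32571) = Add(Add(-7, -133381), -32571) = Add(-133388, -32571) = -165959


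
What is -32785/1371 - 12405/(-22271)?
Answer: -713147480/30533541 ≈ -23.356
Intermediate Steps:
-32785/1371 - 12405/(-22271) = -32785*1/1371 - 12405*(-1/22271) = -32785/1371 + 12405/22271 = -713147480/30533541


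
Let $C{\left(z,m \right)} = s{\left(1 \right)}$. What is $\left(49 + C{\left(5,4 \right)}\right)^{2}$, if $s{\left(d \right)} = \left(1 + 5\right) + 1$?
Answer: $3136$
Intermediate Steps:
$s{\left(d \right)} = 7$ ($s{\left(d \right)} = 6 + 1 = 7$)
$C{\left(z,m \right)} = 7$
$\left(49 + C{\left(5,4 \right)}\right)^{2} = \left(49 + 7\right)^{2} = 56^{2} = 3136$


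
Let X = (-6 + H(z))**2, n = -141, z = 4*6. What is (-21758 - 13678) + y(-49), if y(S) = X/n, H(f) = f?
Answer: -1665600/47 ≈ -35438.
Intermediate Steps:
z = 24
X = 324 (X = (-6 + 24)**2 = 18**2 = 324)
y(S) = -108/47 (y(S) = 324/(-141) = 324*(-1/141) = -108/47)
(-21758 - 13678) + y(-49) = (-21758 - 13678) - 108/47 = -35436 - 108/47 = -1665600/47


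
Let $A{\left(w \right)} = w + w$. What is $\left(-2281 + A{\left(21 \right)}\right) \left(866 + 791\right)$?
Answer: $-3710023$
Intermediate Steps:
$A{\left(w \right)} = 2 w$
$\left(-2281 + A{\left(21 \right)}\right) \left(866 + 791\right) = \left(-2281 + 2 \cdot 21\right) \left(866 + 791\right) = \left(-2281 + 42\right) 1657 = \left(-2239\right) 1657 = -3710023$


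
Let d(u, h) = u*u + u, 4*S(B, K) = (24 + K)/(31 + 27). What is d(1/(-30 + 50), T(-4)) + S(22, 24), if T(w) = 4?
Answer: 3009/11600 ≈ 0.25940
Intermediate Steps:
S(B, K) = 3/29 + K/232 (S(B, K) = ((24 + K)/(31 + 27))/4 = ((24 + K)/58)/4 = ((24 + K)*(1/58))/4 = (12/29 + K/58)/4 = 3/29 + K/232)
d(u, h) = u + u² (d(u, h) = u² + u = u + u²)
d(1/(-30 + 50), T(-4)) + S(22, 24) = (1 + 1/(-30 + 50))/(-30 + 50) + (3/29 + (1/232)*24) = (1 + 1/20)/20 + (3/29 + 3/29) = (1 + 1/20)/20 + 6/29 = (1/20)*(21/20) + 6/29 = 21/400 + 6/29 = 3009/11600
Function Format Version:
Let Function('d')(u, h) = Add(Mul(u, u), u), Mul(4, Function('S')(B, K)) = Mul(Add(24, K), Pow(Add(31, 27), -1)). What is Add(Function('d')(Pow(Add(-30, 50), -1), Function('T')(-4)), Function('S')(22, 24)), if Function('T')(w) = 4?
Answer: Rational(3009, 11600) ≈ 0.25940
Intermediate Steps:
Function('S')(B, K) = Add(Rational(3, 29), Mul(Rational(1, 232), K)) (Function('S')(B, K) = Mul(Rational(1, 4), Mul(Add(24, K), Pow(Add(31, 27), -1))) = Mul(Rational(1, 4), Mul(Add(24, K), Pow(58, -1))) = Mul(Rational(1, 4), Mul(Add(24, K), Rational(1, 58))) = Mul(Rational(1, 4), Add(Rational(12, 29), Mul(Rational(1, 58), K))) = Add(Rational(3, 29), Mul(Rational(1, 232), K)))
Function('d')(u, h) = Add(u, Pow(u, 2)) (Function('d')(u, h) = Add(Pow(u, 2), u) = Add(u, Pow(u, 2)))
Add(Function('d')(Pow(Add(-30, 50), -1), Function('T')(-4)), Function('S')(22, 24)) = Add(Mul(Pow(Add(-30, 50), -1), Add(1, Pow(Add(-30, 50), -1))), Add(Rational(3, 29), Mul(Rational(1, 232), 24))) = Add(Mul(Pow(20, -1), Add(1, Pow(20, -1))), Add(Rational(3, 29), Rational(3, 29))) = Add(Mul(Rational(1, 20), Add(1, Rational(1, 20))), Rational(6, 29)) = Add(Mul(Rational(1, 20), Rational(21, 20)), Rational(6, 29)) = Add(Rational(21, 400), Rational(6, 29)) = Rational(3009, 11600)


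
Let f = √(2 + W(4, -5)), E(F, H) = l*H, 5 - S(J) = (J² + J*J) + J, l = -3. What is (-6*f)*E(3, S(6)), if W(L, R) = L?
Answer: -1314*√6 ≈ -3218.6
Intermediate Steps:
S(J) = 5 - J - 2*J² (S(J) = 5 - ((J² + J*J) + J) = 5 - ((J² + J²) + J) = 5 - (2*J² + J) = 5 - (J + 2*J²) = 5 + (-J - 2*J²) = 5 - J - 2*J²)
E(F, H) = -3*H
f = √6 (f = √(2 + 4) = √6 ≈ 2.4495)
(-6*f)*E(3, S(6)) = (-6*√6)*(-3*(5 - 1*6 - 2*6²)) = (-6*√6)*(-3*(5 - 6 - 2*36)) = (-6*√6)*(-3*(5 - 6 - 72)) = (-6*√6)*(-3*(-73)) = -6*√6*219 = -1314*√6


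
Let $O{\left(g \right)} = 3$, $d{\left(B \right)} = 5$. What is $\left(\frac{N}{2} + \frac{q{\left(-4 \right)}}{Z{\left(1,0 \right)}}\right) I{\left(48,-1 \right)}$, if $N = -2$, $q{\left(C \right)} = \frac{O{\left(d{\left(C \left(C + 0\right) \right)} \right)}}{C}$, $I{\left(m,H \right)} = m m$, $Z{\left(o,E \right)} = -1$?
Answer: $-576$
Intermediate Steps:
$I{\left(m,H \right)} = m^{2}$
$q{\left(C \right)} = \frac{3}{C}$
$\left(\frac{N}{2} + \frac{q{\left(-4 \right)}}{Z{\left(1,0 \right)}}\right) I{\left(48,-1 \right)} = \left(- \frac{2}{2} + \frac{3 \frac{1}{-4}}{-1}\right) 48^{2} = \left(\left(-2\right) \frac{1}{2} + 3 \left(- \frac{1}{4}\right) \left(-1\right)\right) 2304 = \left(-1 - - \frac{3}{4}\right) 2304 = \left(-1 + \frac{3}{4}\right) 2304 = \left(- \frac{1}{4}\right) 2304 = -576$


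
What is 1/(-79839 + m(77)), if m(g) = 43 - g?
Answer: -1/79873 ≈ -1.2520e-5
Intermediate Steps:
1/(-79839 + m(77)) = 1/(-79839 + (43 - 1*77)) = 1/(-79839 + (43 - 77)) = 1/(-79839 - 34) = 1/(-79873) = -1/79873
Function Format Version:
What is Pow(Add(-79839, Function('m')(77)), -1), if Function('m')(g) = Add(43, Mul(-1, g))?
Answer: Rational(-1, 79873) ≈ -1.2520e-5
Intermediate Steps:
Pow(Add(-79839, Function('m')(77)), -1) = Pow(Add(-79839, Add(43, Mul(-1, 77))), -1) = Pow(Add(-79839, Add(43, -77)), -1) = Pow(Add(-79839, -34), -1) = Pow(-79873, -1) = Rational(-1, 79873)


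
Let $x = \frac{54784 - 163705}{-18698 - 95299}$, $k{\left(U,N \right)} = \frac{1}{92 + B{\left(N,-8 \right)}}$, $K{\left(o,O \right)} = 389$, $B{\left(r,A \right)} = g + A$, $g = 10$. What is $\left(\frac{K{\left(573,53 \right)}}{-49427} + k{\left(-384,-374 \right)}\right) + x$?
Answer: $\frac{169176037505}{176548597862} \approx 0.95824$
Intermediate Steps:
$B{\left(r,A \right)} = 10 + A$
$k{\left(U,N \right)} = \frac{1}{94}$ ($k{\left(U,N \right)} = \frac{1}{92 + \left(10 - 8\right)} = \frac{1}{92 + 2} = \frac{1}{94}$)
$x = \frac{36307}{37999}$ ($x = - \frac{108921}{-113997} = \left(-108921\right) \left(- \frac{1}{113997}\right) = \frac{36307}{37999} \approx 0.95547$)
$\left(\frac{K{\left(573,53 \right)}}{-49427} + k{\left(-384,-374 \right)}\right) + x = \left(\frac{389}{-49427} + \frac{1}{94}\right) + \frac{36307}{37999} = \left(389 \left(- \frac{1}{49427}\right) + \frac{1}{94}\right) + \frac{36307}{37999} = \left(- \frac{389}{49427} + \frac{1}{94}\right) + \frac{36307}{37999} = \frac{12861}{4646138} + \frac{36307}{37999} = \frac{169176037505}{176548597862}$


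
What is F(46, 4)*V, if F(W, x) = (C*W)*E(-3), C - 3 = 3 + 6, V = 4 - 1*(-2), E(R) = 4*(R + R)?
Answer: -79488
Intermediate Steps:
E(R) = 8*R (E(R) = 4*(2*R) = 8*R)
V = 6 (V = 4 + 2 = 6)
C = 12 (C = 3 + (3 + 6) = 3 + 9 = 12)
F(W, x) = -288*W (F(W, x) = (12*W)*(8*(-3)) = (12*W)*(-24) = -288*W)
F(46, 4)*V = -288*46*6 = -13248*6 = -79488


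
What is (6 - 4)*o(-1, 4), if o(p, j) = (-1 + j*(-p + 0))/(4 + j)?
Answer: 3/4 ≈ 0.75000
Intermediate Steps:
o(p, j) = (-1 - j*p)/(4 + j) (o(p, j) = (-1 + j*(-p))/(4 + j) = (-1 - j*p)/(4 + j))
(6 - 4)*o(-1, 4) = (6 - 4)*((-1 - 1*4*(-1))/(4 + 4)) = 2*((-1 + 4)/8) = 2*((1/8)*3) = 2*(3/8) = 3/4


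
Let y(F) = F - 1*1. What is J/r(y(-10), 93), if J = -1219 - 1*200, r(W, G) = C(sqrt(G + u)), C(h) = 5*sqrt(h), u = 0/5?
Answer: -473*93**(3/4)/155 ≈ -91.389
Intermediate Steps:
u = 0 (u = 0*(1/5) = 0)
y(F) = -1 + F (y(F) = F - 1 = -1 + F)
r(W, G) = 5*G**(1/4) (r(W, G) = 5*sqrt(sqrt(G + 0)) = 5*sqrt(sqrt(G)) = 5*G**(1/4))
J = -1419 (J = -1219 - 200 = -1419)
J/r(y(-10), 93) = -1419*93**(3/4)/465 = -473*93**(3/4)/155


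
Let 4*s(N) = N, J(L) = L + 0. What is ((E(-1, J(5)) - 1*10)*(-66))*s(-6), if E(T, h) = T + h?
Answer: -594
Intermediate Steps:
J(L) = L
s(N) = N/4
((E(-1, J(5)) - 1*10)*(-66))*s(-6) = (((-1 + 5) - 1*10)*(-66))*((1/4)*(-6)) = ((4 - 10)*(-66))*(-3/2) = -6*(-66)*(-3/2) = 396*(-3/2) = -594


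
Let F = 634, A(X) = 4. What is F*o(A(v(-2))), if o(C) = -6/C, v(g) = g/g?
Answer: -951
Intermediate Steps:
v(g) = 1
F*o(A(v(-2))) = 634*(-6/4) = 634*(-6*1/4) = 634*(-3/2) = -951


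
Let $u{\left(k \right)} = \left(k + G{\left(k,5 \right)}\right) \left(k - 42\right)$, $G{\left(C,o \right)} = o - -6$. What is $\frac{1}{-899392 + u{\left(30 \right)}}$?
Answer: $- \frac{1}{899884} \approx -1.1113 \cdot 10^{-6}$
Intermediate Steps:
$G{\left(C,o \right)} = 6 + o$ ($G{\left(C,o \right)} = o + 6 = 6 + o$)
$u{\left(k \right)} = \left(-42 + k\right) \left(11 + k\right)$ ($u{\left(k \right)} = \left(k + \left(6 + 5\right)\right) \left(k - 42\right) = \left(k + 11\right) \left(-42 + k\right) = \left(11 + k\right) \left(-42 + k\right) = \left(-42 + k\right) \left(11 + k\right)$)
$\frac{1}{-899392 + u{\left(30 \right)}} = \frac{1}{-899392 - \left(1392 - 900\right)} = \frac{1}{-899392 - 492} = \frac{1}{-899884} = - \frac{1}{899884}$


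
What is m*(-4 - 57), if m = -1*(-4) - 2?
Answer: -122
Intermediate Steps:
m = 2 (m = 4 - 2 = 2)
m*(-4 - 57) = 2*(-4 - 57) = 2*(-61) = -122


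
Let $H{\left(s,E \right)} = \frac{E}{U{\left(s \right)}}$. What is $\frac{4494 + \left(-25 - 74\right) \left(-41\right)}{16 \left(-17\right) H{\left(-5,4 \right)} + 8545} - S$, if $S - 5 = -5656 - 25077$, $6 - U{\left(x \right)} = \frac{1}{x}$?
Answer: $\frac{2657599461}{86485} \approx 30729.0$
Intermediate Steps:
$U{\left(x \right)} = 6 - \frac{1}{x}$
$H{\left(s,E \right)} = \frac{E}{6 - \frac{1}{s}}$
$S = -30728$ ($S = 5 - 30733 = -30728$)
$\frac{4494 + \left(-25 - 74\right) \left(-41\right)}{16 \left(-17\right) H{\left(-5,4 \right)} + 8545} - S = \frac{4494 + \left(-25 - 74\right) \left(-41\right)}{16 \left(-17\right) 4 \left(-5\right) \frac{1}{-1 + 6 \left(-5\right)} + 8545} - -30728 = \frac{4494 - -4059}{- 272 \cdot 4 \left(-5\right) \frac{1}{-1 - 30} + 8545} + 30728 = \frac{4494 + 4059}{- 272 \cdot 4 \left(-5\right) \frac{1}{-31} + 8545} + 30728 = \frac{8553}{- 272 \cdot 4 \left(-5\right) \left(- \frac{1}{31}\right) + 8545} + 30728 = \frac{8553}{\left(-272\right) \frac{20}{31} + 8545} + 30728 = \frac{8553}{- \frac{5440}{31} + 8545} + 30728 = \frac{8553}{\frac{259455}{31}} + 30728 = 8553 \cdot \frac{31}{259455} + 30728 = \frac{88381}{86485} + 30728 = \frac{2657599461}{86485}$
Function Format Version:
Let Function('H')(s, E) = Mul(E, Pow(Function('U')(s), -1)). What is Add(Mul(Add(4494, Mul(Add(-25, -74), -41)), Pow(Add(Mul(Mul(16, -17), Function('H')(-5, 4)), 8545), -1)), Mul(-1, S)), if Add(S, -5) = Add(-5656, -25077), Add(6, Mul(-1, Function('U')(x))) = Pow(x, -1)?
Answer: Rational(2657599461, 86485) ≈ 30729.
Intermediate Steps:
Function('U')(x) = Add(6, Mul(-1, Pow(x, -1)))
Function('H')(s, E) = Mul(E, Pow(Add(6, Mul(-1, Pow(s, -1))), -1))
S = -30728 (S = Add(5, Add(-5656, -25077)) = Add(5, -30733) = -30728)
Add(Mul(Add(4494, Mul(Add(-25, -74), -41)), Pow(Add(Mul(Mul(16, -17), Function('H')(-5, 4)), 8545), -1)), Mul(-1, S)) = Add(Mul(Add(4494, Mul(Add(-25, -74), -41)), Pow(Add(Mul(Mul(16, -17), Mul(4, -5, Pow(Add(-1, Mul(6, -5)), -1))), 8545), -1)), Mul(-1, -30728)) = Add(Mul(Add(4494, Mul(-99, -41)), Pow(Add(Mul(-272, Mul(4, -5, Pow(Add(-1, -30), -1))), 8545), -1)), 30728) = Add(Mul(Add(4494, 4059), Pow(Add(Mul(-272, Mul(4, -5, Pow(-31, -1))), 8545), -1)), 30728) = Add(Mul(8553, Pow(Add(Mul(-272, Mul(4, -5, Rational(-1, 31))), 8545), -1)), 30728) = Add(Mul(8553, Pow(Add(Mul(-272, Rational(20, 31)), 8545), -1)), 30728) = Add(Mul(8553, Pow(Add(Rational(-5440, 31), 8545), -1)), 30728) = Add(Mul(8553, Pow(Rational(259455, 31), -1)), 30728) = Add(Mul(8553, Rational(31, 259455)), 30728) = Add(Rational(88381, 86485), 30728) = Rational(2657599461, 86485)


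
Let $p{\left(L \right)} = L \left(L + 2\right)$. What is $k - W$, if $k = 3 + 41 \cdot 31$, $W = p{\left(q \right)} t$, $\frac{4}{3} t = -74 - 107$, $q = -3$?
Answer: $\frac{6725}{4} \approx 1681.3$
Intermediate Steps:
$t = - \frac{543}{4}$ ($t = \frac{3 \left(-74 - 107\right)}{4} = \frac{3}{4} \left(-181\right) = - \frac{543}{4} \approx -135.75$)
$p{\left(L \right)} = L \left(2 + L\right)$
$W = - \frac{1629}{4}$ ($W = - 3 \left(2 - 3\right) \left(- \frac{543}{4}\right) = \left(-3\right) \left(-1\right) \left(- \frac{543}{4}\right) = 3 \left(- \frac{543}{4}\right) = - \frac{1629}{4} \approx -407.25$)
$k = 1274$ ($k = 3 + 1271 = 1274$)
$k - W = 1274 - - \frac{1629}{4} = 1274 + \frac{1629}{4} = \frac{6725}{4}$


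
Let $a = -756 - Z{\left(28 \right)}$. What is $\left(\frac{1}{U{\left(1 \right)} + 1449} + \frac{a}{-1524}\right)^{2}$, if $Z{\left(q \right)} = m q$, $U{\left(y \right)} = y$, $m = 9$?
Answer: $\frac{14866193329}{33911222500} \approx 0.43839$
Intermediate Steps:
$Z{\left(q \right)} = 9 q$
$a = -1008$ ($a = -756 - 9 \cdot 28 = -756 - 252 = -1008$)
$\left(\frac{1}{U{\left(1 \right)} + 1449} + \frac{a}{-1524}\right)^{2} = \left(\frac{1}{1 + 1449} - \frac{1008}{-1524}\right)^{2} = \left(\frac{1}{1450} - - \frac{84}{127}\right)^{2} = \left(\frac{1}{1450} + \frac{84}{127}\right)^{2} = \left(\frac{121927}{184150}\right)^{2} = \frac{14866193329}{33911222500}$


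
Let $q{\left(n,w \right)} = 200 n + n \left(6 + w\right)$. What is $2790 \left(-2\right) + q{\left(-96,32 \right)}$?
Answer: $-28428$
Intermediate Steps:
$2790 \left(-2\right) + q{\left(-96,32 \right)} = 2790 \left(-2\right) - 96 \left(206 + 32\right) = -5580 - 22848 = -28428$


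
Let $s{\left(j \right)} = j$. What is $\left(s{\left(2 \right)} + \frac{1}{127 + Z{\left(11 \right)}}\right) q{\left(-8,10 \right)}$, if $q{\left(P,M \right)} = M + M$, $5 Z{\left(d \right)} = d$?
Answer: $\frac{12970}{323} \approx 40.155$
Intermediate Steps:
$Z{\left(d \right)} = \frac{d}{5}$
$q{\left(P,M \right)} = 2 M$
$\left(s{\left(2 \right)} + \frac{1}{127 + Z{\left(11 \right)}}\right) q{\left(-8,10 \right)} = \left(2 + \frac{1}{127 + \frac{1}{5} \cdot 11}\right) 2 \cdot 10 = \left(2 + \frac{1}{127 + \frac{11}{5}}\right) 20 = \left(2 + \frac{1}{\frac{646}{5}}\right) 20 = \left(2 + \frac{5}{646}\right) 20 = \frac{1297}{646} \cdot 20 = \frac{12970}{323}$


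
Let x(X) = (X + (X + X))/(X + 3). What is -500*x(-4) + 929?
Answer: -5071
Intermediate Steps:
x(X) = 3*X/(3 + X) (x(X) = (X + 2*X)/(3 + X) = (3*X)/(3 + X) = 3*X/(3 + X))
-500*x(-4) + 929 = -1500*(-4)/(3 - 4) + 929 = -1500*(-4)/(-1) + 929 = -1500*(-4)*(-1) + 929 = -500*12 + 929 = -6000 + 929 = -5071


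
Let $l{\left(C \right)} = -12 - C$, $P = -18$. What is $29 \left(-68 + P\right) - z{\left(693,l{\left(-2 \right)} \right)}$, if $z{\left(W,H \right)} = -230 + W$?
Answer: $-2957$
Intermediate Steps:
$29 \left(-68 + P\right) - z{\left(693,l{\left(-2 \right)} \right)} = 29 \left(-68 - 18\right) - \left(-230 + 693\right) = 29 \left(-86\right) - 463 = -2494 - 463 = -2957$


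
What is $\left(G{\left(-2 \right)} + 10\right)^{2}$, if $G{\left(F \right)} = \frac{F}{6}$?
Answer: $\frac{841}{9} \approx 93.444$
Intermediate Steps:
$G{\left(F \right)} = \frac{F}{6}$ ($G{\left(F \right)} = F \frac{1}{6} = \frac{F}{6}$)
$\left(G{\left(-2 \right)} + 10\right)^{2} = \left(\frac{1}{6} \left(-2\right) + 10\right)^{2} = \left(- \frac{1}{3} + 10\right)^{2} = \left(\frac{29}{3}\right)^{2} = \frac{841}{9}$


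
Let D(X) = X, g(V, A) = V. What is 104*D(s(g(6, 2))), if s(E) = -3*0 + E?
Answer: 624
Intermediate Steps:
s(E) = E (s(E) = 0 + E = E)
104*D(s(g(6, 2))) = 104*6 = 624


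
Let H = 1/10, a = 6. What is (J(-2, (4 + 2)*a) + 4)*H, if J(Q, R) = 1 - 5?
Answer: 0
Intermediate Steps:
J(Q, R) = -4
H = ⅒ ≈ 0.10000
(J(-2, (4 + 2)*a) + 4)*H = (-4 + 4)*(⅒) = 0*(⅒) = 0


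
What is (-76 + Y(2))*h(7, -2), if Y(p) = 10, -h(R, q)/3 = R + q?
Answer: 990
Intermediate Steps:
h(R, q) = -3*R - 3*q (h(R, q) = -3*(R + q) = -3*R - 3*q)
(-76 + Y(2))*h(7, -2) = (-76 + 10)*(-3*7 - 3*(-2)) = -66*(-21 + 6) = -66*(-15) = 990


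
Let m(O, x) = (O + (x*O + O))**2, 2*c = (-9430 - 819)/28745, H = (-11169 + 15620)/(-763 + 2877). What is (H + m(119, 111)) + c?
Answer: 5493993163543586/30383465 ≈ 1.8082e+8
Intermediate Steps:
H = 4451/2114 ≈ 2.1055
c = -10249/57490 (c = ((-9430 - 819)/28745)/2 = (-10249*1/28745)/2 = (1/2)*(-10249/28745) = -10249/57490 ≈ -0.17827)
m(O, x) = (2*O + O*x)**2 (m(O, x) = (O + (O*x + O))**2 = (O + (O + O*x))**2 = (2*O + O*x)**2)
(H + m(119, 111)) + c = (4451/2114 + 119**2*(2 + 111)**2) - 10249/57490 = (4451/2114 + 14161*113**2) - 10249/57490 = (4451/2114 + 14161*12769) - 10249/57490 = (4451/2114 + 180821809) - 10249/57490 = 382257308677/2114 - 10249/57490 = 5493993163543586/30383465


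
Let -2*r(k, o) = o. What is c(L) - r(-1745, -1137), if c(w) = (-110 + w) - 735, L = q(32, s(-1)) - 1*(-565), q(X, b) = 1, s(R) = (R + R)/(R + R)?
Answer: -1695/2 ≈ -847.50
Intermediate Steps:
r(k, o) = -o/2
s(R) = 1 (s(R) = (2*R)/((2*R)) = (2*R)*(1/(2*R)) = 1)
L = 566 (L = 1 - 1*(-565) = 1 + 565 = 566)
c(w) = -845 + w
c(L) - r(-1745, -1137) = (-845 + 566) - (-1)*(-1137)/2 = -279 - 1*1137/2 = -279 - 1137/2 = -1695/2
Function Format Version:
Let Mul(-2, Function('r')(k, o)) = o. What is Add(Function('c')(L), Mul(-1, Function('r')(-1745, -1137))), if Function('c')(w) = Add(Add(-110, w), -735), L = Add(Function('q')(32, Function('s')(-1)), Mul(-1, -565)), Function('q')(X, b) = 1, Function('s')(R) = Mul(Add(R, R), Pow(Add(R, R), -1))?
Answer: Rational(-1695, 2) ≈ -847.50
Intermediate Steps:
Function('r')(k, o) = Mul(Rational(-1, 2), o)
Function('s')(R) = 1 (Function('s')(R) = Mul(Mul(2, R), Pow(Mul(2, R), -1)) = Mul(Mul(2, R), Mul(Rational(1, 2), Pow(R, -1))) = 1)
L = 566 (L = Add(1, Mul(-1, -565)) = Add(1, 565) = 566)
Function('c')(w) = Add(-845, w)
Add(Function('c')(L), Mul(-1, Function('r')(-1745, -1137))) = Add(Add(-845, 566), Mul(-1, Mul(Rational(-1, 2), -1137))) = Add(-279, Mul(-1, Rational(1137, 2))) = Add(-279, Rational(-1137, 2)) = Rational(-1695, 2)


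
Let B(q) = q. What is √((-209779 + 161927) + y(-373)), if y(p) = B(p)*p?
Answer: √91277 ≈ 302.12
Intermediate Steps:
y(p) = p² (y(p) = p*p = p²)
√((-209779 + 161927) + y(-373)) = √((-209779 + 161927) + (-373)²) = √(-47852 + 139129) = √91277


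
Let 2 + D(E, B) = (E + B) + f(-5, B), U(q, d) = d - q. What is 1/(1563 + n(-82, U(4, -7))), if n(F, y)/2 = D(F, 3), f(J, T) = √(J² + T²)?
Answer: 1401/1962665 - 2*√34/1962665 ≈ 0.00070788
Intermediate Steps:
D(E, B) = -2 + B + E + √(25 + B²) (D(E, B) = -2 + ((E + B) + √((-5)² + B²)) = -2 + ((B + E) + √(25 + B²)) = -2 + (B + E + √(25 + B²)) = -2 + B + E + √(25 + B²))
n(F, y) = 2 + 2*F + 2*√34 (n(F, y) = 2*(-2 + 3 + F + √(25 + 3²)) = 2*(-2 + 3 + F + √(25 + 9)) = 2*(-2 + 3 + F + √34) = 2*(1 + F + √34) = 2 + 2*F + 2*√34)
1/(1563 + n(-82, U(4, -7))) = 1/(1563 + (2 + 2*(-82) + 2*√34)) = 1/(1563 + (2 - 164 + 2*√34)) = 1/(1563 + (-162 + 2*√34)) = 1/(1401 + 2*√34)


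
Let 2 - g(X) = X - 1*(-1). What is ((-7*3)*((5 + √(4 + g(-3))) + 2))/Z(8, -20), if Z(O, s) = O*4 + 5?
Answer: -147/37 - 42*√2/37 ≈ -5.5783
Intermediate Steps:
g(X) = 1 - X (g(X) = 2 - (X - 1*(-1)) = 2 - (X + 1) = 2 - (1 + X) = 2 + (-1 - X) = 1 - X)
Z(O, s) = 5 + 4*O (Z(O, s) = 4*O + 5 = 5 + 4*O)
((-7*3)*((5 + √(4 + g(-3))) + 2))/Z(8, -20) = ((-7*3)*((5 + √(4 + (1 - 1*(-3)))) + 2))/(5 + 4*8) = (-21*((5 + √(4 + (1 + 3))) + 2))/(5 + 32) = -21*((5 + √(4 + 4)) + 2)/37 = -21*((5 + √8) + 2)*(1/37) = -21*((5 + 2*√2) + 2)*(1/37) = -21*(7 + 2*√2)*(1/37) = (-147 - 42*√2)*(1/37) = -147/37 - 42*√2/37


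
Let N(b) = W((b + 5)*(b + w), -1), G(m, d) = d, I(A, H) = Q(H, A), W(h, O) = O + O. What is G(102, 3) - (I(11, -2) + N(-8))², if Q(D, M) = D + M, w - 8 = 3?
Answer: -46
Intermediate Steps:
w = 11 (w = 8 + 3 = 11)
W(h, O) = 2*O
I(A, H) = A + H (I(A, H) = H + A = A + H)
N(b) = -2 (N(b) = 2*(-1) = -2)
G(102, 3) - (I(11, -2) + N(-8))² = 3 - ((11 - 2) - 2)² = 3 - (9 - 2)² = 3 - 1*7² = 3 - 1*49 = 3 - 49 = -46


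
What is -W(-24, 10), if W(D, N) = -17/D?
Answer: -17/24 ≈ -0.70833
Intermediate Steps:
-W(-24, 10) = -(-17)/(-24) = -(-17)*(-1)/24 = -1*17/24 = -17/24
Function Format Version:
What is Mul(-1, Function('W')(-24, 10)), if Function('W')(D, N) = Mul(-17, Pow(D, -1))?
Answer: Rational(-17, 24) ≈ -0.70833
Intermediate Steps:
Mul(-1, Function('W')(-24, 10)) = Mul(-1, Mul(-17, Pow(-24, -1))) = Mul(-1, Mul(-17, Rational(-1, 24))) = Mul(-1, Rational(17, 24)) = Rational(-17, 24)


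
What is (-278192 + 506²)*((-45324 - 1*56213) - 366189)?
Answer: 10362937256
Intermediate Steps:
(-278192 + 506²)*((-45324 - 1*56213) - 366189) = (-278192 + 256036)*((-45324 - 56213) - 366189) = -22156*(-101537 - 366189) = -22156*(-467726) = 10362937256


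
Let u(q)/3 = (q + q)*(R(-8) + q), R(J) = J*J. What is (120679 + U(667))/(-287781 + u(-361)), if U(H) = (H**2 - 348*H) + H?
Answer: 111373/118507 ≈ 0.93980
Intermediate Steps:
R(J) = J**2
u(q) = 6*q*(64 + q) (u(q) = 3*((q + q)*((-8)**2 + q)) = 3*((2*q)*(64 + q)) = 3*(2*q*(64 + q)) = 6*q*(64 + q))
U(H) = H**2 - 347*H
(120679 + U(667))/(-287781 + u(-361)) = (120679 + 667*(-347 + 667))/(-287781 + 6*(-361)*(64 - 361)) = (120679 + 667*320)/(-287781 + 6*(-361)*(-297)) = (120679 + 213440)/(-287781 + 643302) = 334119/355521 = 334119*(1/355521) = 111373/118507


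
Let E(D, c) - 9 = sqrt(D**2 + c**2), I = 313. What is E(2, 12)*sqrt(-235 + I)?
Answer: sqrt(78)*(9 + 2*sqrt(37)) ≈ 186.93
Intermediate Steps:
E(D, c) = 9 + sqrt(D**2 + c**2)
E(2, 12)*sqrt(-235 + I) = (9 + sqrt(2**2 + 12**2))*sqrt(-235 + 313) = (9 + sqrt(4 + 144))*sqrt(78) = (9 + sqrt(148))*sqrt(78) = (9 + 2*sqrt(37))*sqrt(78) = sqrt(78)*(9 + 2*sqrt(37))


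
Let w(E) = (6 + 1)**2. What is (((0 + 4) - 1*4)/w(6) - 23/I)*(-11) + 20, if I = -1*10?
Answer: -53/10 ≈ -5.3000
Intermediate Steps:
I = -10
w(E) = 49 (w(E) = 7**2 = 49)
(((0 + 4) - 1*4)/w(6) - 23/I)*(-11) + 20 = (((0 + 4) - 1*4)/49 - 23/(-10))*(-11) + 20 = ((4 - 4)*(1/49) - 23*(-1/10))*(-11) + 20 = (0*(1/49) + 23/10)*(-11) + 20 = (0 + 23/10)*(-11) + 20 = (23/10)*(-11) + 20 = -253/10 + 20 = -53/10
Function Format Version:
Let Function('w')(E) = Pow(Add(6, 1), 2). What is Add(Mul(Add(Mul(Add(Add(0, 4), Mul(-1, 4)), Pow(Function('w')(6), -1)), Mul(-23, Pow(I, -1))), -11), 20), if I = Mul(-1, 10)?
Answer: Rational(-53, 10) ≈ -5.3000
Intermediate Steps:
I = -10
Function('w')(E) = 49 (Function('w')(E) = Pow(7, 2) = 49)
Add(Mul(Add(Mul(Add(Add(0, 4), Mul(-1, 4)), Pow(Function('w')(6), -1)), Mul(-23, Pow(I, -1))), -11), 20) = Add(Mul(Add(Mul(Add(Add(0, 4), Mul(-1, 4)), Pow(49, -1)), Mul(-23, Pow(-10, -1))), -11), 20) = Add(Mul(Add(Mul(Add(4, -4), Rational(1, 49)), Mul(-23, Rational(-1, 10))), -11), 20) = Add(Mul(Add(Mul(0, Rational(1, 49)), Rational(23, 10)), -11), 20) = Add(Mul(Add(0, Rational(23, 10)), -11), 20) = Add(Mul(Rational(23, 10), -11), 20) = Add(Rational(-253, 10), 20) = Rational(-53, 10)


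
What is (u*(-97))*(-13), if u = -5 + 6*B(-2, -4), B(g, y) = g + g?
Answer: -36569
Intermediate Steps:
B(g, y) = 2*g
u = -29 (u = -5 + 6*(2*(-2)) = -5 + 6*(-4) = -5 - 24 = -29)
(u*(-97))*(-13) = -29*(-97)*(-13) = 2813*(-13) = -36569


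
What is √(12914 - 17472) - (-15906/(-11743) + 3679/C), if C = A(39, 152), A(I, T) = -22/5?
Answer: 215662553/258346 + I*√4558 ≈ 834.78 + 67.513*I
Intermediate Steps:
A(I, T) = -22/5 (A(I, T) = -22*⅕ = -22/5)
C = -22/5 ≈ -4.4000
√(12914 - 17472) - (-15906/(-11743) + 3679/C) = √(12914 - 17472) - (-15906/(-11743) + 3679/(-22/5)) = √(-4558) - (-15906*(-1/11743) + 3679*(-5/22)) = I*√4558 - (15906/11743 - 18395/22) = I*√4558 - 1*(-215662553/258346) = I*√4558 + 215662553/258346 = 215662553/258346 + I*√4558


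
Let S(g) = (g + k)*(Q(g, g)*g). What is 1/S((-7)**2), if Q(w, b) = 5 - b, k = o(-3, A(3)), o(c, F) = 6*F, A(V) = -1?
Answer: -1/92708 ≈ -1.0787e-5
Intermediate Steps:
k = -6 (k = 6*(-1) = -6)
S(g) = g*(-6 + g)*(5 - g) (S(g) = (g - 6)*((5 - g)*g) = (-6 + g)*(g*(5 - g)) = g*(-6 + g)*(5 - g))
1/S((-7)**2) = 1/(-1*(-7)**2*(-6 + (-7)**2)*(-5 + (-7)**2)) = 1/(-1*49*(-6 + 49)*(-5 + 49)) = 1/(-1*49*43*44) = 1/(-92708) = -1/92708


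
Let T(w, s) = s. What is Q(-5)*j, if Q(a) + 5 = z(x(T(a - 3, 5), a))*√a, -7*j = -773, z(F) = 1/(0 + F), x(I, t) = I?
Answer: -3865/7 + 773*I*√5/35 ≈ -552.14 + 49.385*I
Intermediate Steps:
z(F) = 1/F
j = 773/7 (j = -⅐*(-773) = 773/7 ≈ 110.43)
Q(a) = -5 + √a/5
Q(-5)*j = (-5 + √(-5)/5)*(773/7) = (-5 + (I*√5)/5)*(773/7) = (-5 + I*√5/5)*(773/7) = -3865/7 + 773*I*√5/35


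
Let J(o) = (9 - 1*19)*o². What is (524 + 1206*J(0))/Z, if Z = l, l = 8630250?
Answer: 262/4315125 ≈ 6.0717e-5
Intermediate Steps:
Z = 8630250
J(o) = -10*o² (J(o) = (9 - 19)*o² = -10*o²)
(524 + 1206*J(0))/Z = (524 + 1206*(-10*0²))/8630250 = (524 + 1206*(-10*0))*(1/8630250) = (524 + 1206*0)*(1/8630250) = (524 + 0)*(1/8630250) = 524*(1/8630250) = 262/4315125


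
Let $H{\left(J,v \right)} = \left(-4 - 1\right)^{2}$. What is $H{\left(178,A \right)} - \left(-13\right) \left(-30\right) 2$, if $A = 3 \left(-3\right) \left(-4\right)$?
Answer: $-755$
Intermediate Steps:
$A = 36$ ($A = \left(-9\right) \left(-4\right) = 36$)
$H{\left(J,v \right)} = 25$ ($H{\left(J,v \right)} = \left(-5\right)^{2} = 25$)
$H{\left(178,A \right)} - \left(-13\right) \left(-30\right) 2 = 25 - \left(-13\right) \left(-30\right) 2 = 25 - 390 \cdot 2 = 25 - 780 = -755$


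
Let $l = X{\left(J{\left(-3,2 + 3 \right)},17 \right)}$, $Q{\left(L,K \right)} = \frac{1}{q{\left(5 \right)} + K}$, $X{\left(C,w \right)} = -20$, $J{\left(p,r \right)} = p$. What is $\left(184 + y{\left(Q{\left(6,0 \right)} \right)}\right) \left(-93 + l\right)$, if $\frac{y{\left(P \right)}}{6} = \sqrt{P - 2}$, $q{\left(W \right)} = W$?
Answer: $-20792 - \frac{2034 i \sqrt{5}}{5} \approx -20792.0 - 909.63 i$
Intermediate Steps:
$Q{\left(L,K \right)} = \frac{1}{5 + K}$
$y{\left(P \right)} = 6 \sqrt{-2 + P}$ ($y{\left(P \right)} = 6 \sqrt{P - 2} = 6 \sqrt{-2 + P}$)
$l = -20$
$\left(184 + y{\left(Q{\left(6,0 \right)} \right)}\right) \left(-93 + l\right) = \left(184 + 6 \sqrt{-2 + \frac{1}{5 + 0}}\right) \left(-93 - 20\right) = \left(184 + 6 \sqrt{-2 + \frac{1}{5}}\right) \left(-113\right) = \left(184 + 6 \sqrt{- \frac{9}{5}}\right) \left(-113\right) = \left(184 + 6 \frac{3 i \sqrt{5}}{5}\right) \left(-113\right) = \left(184 + \frac{18 i \sqrt{5}}{5}\right) \left(-113\right) = -20792 - \frac{2034 i \sqrt{5}}{5}$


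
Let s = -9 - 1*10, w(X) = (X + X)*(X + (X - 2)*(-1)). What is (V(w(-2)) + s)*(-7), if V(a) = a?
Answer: 189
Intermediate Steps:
w(X) = 4*X (w(X) = (2*X)*(X + (-2 + X)*(-1)) = (2*X)*(X + (2 - X)) = (2*X)*2 = 4*X)
s = -19 (s = -9 - 10 = -19)
(V(w(-2)) + s)*(-7) = (4*(-2) - 19)*(-7) = (-8 - 19)*(-7) = -27*(-7) = 189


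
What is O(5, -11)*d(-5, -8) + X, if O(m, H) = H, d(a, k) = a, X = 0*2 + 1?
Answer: 56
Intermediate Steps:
X = 1 (X = 0 + 1 = 1)
O(5, -11)*d(-5, -8) + X = -11*(-5) + 1 = 55 + 1 = 56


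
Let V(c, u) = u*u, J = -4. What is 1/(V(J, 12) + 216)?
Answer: 1/360 ≈ 0.0027778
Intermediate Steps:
V(c, u) = u²
1/(V(J, 12) + 216) = 1/(12² + 216) = 1/(144 + 216) = 1/360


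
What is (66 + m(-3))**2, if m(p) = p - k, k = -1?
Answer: 4096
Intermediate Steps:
m(p) = 1 + p (m(p) = p - 1*(-1) = p + 1 = 1 + p)
(66 + m(-3))**2 = (66 + (1 - 3))**2 = (66 - 2)**2 = 64**2 = 4096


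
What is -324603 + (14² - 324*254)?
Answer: -406703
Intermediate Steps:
-324603 + (14² - 324*254) = -324603 + (196 - 82296) = -324603 - 82100 = -406703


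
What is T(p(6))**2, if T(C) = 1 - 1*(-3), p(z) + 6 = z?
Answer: 16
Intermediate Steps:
p(z) = -6 + z
T(C) = 4 (T(C) = 1 + 3 = 4)
T(p(6))**2 = 4**2 = 16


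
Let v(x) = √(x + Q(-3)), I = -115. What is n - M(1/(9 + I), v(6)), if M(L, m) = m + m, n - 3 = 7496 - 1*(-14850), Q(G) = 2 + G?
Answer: 22349 - 2*√5 ≈ 22345.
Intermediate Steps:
v(x) = √(-1 + x) (v(x) = √(x + (2 - 3)) = √(x - 1) = √(-1 + x))
n = 22349 (n = 3 + (7496 - 1*(-14850)) = 3 + (7496 + 14850) = 3 + 22346 = 22349)
M(L, m) = 2*m
n - M(1/(9 + I), v(6)) = 22349 - 2*√(-1 + 6) = 22349 - 2*√5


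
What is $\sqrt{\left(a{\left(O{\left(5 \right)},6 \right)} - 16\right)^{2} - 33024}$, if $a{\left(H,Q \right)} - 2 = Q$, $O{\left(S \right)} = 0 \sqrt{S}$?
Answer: $8 i \sqrt{515} \approx 181.55 i$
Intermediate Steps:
$O{\left(S \right)} = 0$
$a{\left(H,Q \right)} = 2 + Q$
$\sqrt{\left(a{\left(O{\left(5 \right)},6 \right)} - 16\right)^{2} - 33024} = \sqrt{\left(\left(2 + 6\right) - 16\right)^{2} - 33024} = \sqrt{\left(8 - 16\right)^{2} - 33024} = \sqrt{\left(-8\right)^{2} - 33024} = \sqrt{64 - 33024} = \sqrt{-32960} = 8 i \sqrt{515}$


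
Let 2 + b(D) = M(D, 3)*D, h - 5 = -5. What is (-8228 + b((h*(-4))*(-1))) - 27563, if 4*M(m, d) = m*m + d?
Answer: -35793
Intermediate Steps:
M(m, d) = d/4 + m**2/4 (M(m, d) = (m*m + d)/4 = (m**2 + d)/4 = (d + m**2)/4 = d/4 + m**2/4)
h = 0 (h = 5 - 5 = 0)
b(D) = -2 + D*(3/4 + D**2/4) (b(D) = -2 + ((1/4)*3 + D**2/4)*D = -2 + (3/4 + D**2/4)*D = -2 + D*(3/4 + D**2/4))
(-8228 + b((h*(-4))*(-1))) - 27563 = (-8228 + (-2 + ((0*(-4))*(-1))*(3 + ((0*(-4))*(-1))**2)/4)) - 27563 = (-8228 + (-2 + (0*(-1))*(3 + (0*(-1))**2)/4)) - 27563 = (-8228 + (-2 + (1/4)*0*(3 + 0**2))) - 27563 = (-8228 + (-2 + (1/4)*0*(3 + 0))) - 27563 = (-8228 + (-2 + (1/4)*0*3)) - 27563 = (-8228 + (-2 + 0)) - 27563 = (-8228 - 2) - 27563 = -8230 - 27563 = -35793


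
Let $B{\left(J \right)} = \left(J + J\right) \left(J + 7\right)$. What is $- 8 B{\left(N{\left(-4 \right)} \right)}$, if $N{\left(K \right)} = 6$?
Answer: $-1248$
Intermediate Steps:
$B{\left(J \right)} = 2 J \left(7 + J\right)$
$- 8 B{\left(N{\left(-4 \right)} \right)} = - 8 \cdot 2 \cdot 6 \left(7 + 6\right) = - 8 \cdot 2 \cdot 6 \cdot 13 = \left(-8\right) 156 = -1248$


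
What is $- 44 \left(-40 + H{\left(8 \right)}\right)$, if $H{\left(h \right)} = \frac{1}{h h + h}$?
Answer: $\frac{31669}{18} \approx 1759.4$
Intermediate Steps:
$H{\left(h \right)} = \frac{1}{h + h^{2}}$ ($H{\left(h \right)} = \frac{1}{h^{2} + h} = \frac{1}{h + h^{2}}$)
$- 44 \left(-40 + H{\left(8 \right)}\right) = - 44 \left(-40 + \frac{1}{8 \left(1 + 8\right)}\right) = - 44 \left(-40 + \frac{1}{8 \cdot 9}\right) = - 44 \left(-40 + \frac{1}{8} \cdot \frac{1}{9}\right) = - 44 \left(-40 + \frac{1}{72}\right) = \left(-44\right) \left(- \frac{2879}{72}\right) = \frac{31669}{18}$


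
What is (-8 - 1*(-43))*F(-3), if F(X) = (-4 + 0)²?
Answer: 560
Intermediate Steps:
F(X) = 16 (F(X) = (-4)² = 16)
(-8 - 1*(-43))*F(-3) = (-8 - 1*(-43))*16 = (-8 + 43)*16 = 35*16 = 560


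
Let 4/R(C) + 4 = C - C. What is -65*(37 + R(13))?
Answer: -2340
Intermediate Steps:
R(C) = -1 (R(C) = 4/(-4 + (C - C)) = 4/(-4 + 0) = 4/(-4) = 4*(-¼) = -1)
-65*(37 + R(13)) = -65*(37 - 1) = -65*36 = -2340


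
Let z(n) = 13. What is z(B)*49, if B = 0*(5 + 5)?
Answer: 637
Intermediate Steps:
B = 0 (B = 0*10 = 0)
z(B)*49 = 13*49 = 637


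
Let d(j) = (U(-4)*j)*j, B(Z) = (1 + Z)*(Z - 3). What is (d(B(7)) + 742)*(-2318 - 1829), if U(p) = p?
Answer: 13909038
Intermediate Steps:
B(Z) = (1 + Z)*(-3 + Z)
d(j) = -4*j² (d(j) = (-4*j)*j = -4*j²)
(d(B(7)) + 742)*(-2318 - 1829) = (-4*(-3 + 7² - 2*7)² + 742)*(-2318 - 1829) = (-4*(-3 + 49 - 14)² + 742)*(-4147) = (-4*32² + 742)*(-4147) = (-4*1024 + 742)*(-4147) = (-4096 + 742)*(-4147) = -3354*(-4147) = 13909038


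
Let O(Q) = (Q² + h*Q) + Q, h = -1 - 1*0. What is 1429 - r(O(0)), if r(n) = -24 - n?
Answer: 1453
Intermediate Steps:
h = -1 (h = -1 + 0 = -1)
O(Q) = Q² (O(Q) = (Q² - Q) + Q = Q²)
1429 - r(O(0)) = 1429 - (-24 - 1*0²) = 1429 - (-24 - 1*0) = 1429 - (-24 + 0) = 1429 - 1*(-24) = 1429 + 24 = 1453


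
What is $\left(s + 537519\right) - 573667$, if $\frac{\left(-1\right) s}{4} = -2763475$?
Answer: $11017752$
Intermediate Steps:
$s = 11053900$ ($s = \left(-4\right) \left(-2763475\right) = 11053900$)
$\left(s + 537519\right) - 573667 = \left(11053900 + 537519\right) - 573667 = 11591419 - 573667 = 11017752$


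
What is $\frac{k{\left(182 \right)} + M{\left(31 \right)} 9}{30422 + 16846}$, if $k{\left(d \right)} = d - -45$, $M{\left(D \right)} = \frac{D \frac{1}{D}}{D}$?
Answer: $\frac{271}{56358} \approx 0.0048085$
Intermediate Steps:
$M{\left(D \right)} = \frac{1}{D}$ ($M{\left(D \right)} = 1 \frac{1}{D} = \frac{1}{D}$)
$k{\left(d \right)} = 45 + d$ ($k{\left(d \right)} = d + 45 = 45 + d$)
$\frac{k{\left(182 \right)} + M{\left(31 \right)} 9}{30422 + 16846} = \frac{\left(45 + 182\right) + \frac{1}{31} \cdot 9}{30422 + 16846} = \frac{227 + \frac{1}{31} \cdot 9}{47268} = \left(227 + \frac{9}{31}\right) \frac{1}{47268} = \frac{7046}{31} \cdot \frac{1}{47268} = \frac{271}{56358}$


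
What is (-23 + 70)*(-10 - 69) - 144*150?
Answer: -25313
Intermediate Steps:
(-23 + 70)*(-10 - 69) - 144*150 = 47*(-79) - 21600 = -3713 - 21600 = -25313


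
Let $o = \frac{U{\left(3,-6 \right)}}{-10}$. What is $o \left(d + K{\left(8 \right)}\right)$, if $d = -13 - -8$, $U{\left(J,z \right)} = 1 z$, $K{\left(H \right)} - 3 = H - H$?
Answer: $- \frac{6}{5} \approx -1.2$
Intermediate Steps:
$K{\left(H \right)} = 3$ ($K{\left(H \right)} = 3 + \left(H - H\right) = 3 + 0 = 3$)
$U{\left(J,z \right)} = z$
$o = \frac{3}{5}$ ($o = - \frac{6}{-10} = \left(-6\right) \left(- \frac{1}{10}\right) = \frac{3}{5} \approx 0.6$)
$d = -5$ ($d = -13 + 8 = -5$)
$o \left(d + K{\left(8 \right)}\right) = \frac{3 \left(-5 + 3\right)}{5} = \frac{3}{5} \left(-2\right) = - \frac{6}{5}$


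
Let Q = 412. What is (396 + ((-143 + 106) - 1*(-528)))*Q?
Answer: 365444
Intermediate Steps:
(396 + ((-143 + 106) - 1*(-528)))*Q = (396 + ((-143 + 106) - 1*(-528)))*412 = (396 + (-37 + 528))*412 = (396 + 491)*412 = 887*412 = 365444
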